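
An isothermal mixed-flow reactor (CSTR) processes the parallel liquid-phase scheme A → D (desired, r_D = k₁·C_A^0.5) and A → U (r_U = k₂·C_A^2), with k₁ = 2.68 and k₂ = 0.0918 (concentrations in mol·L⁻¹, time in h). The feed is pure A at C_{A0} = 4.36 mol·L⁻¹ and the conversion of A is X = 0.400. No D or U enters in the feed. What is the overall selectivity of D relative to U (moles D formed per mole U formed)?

6.90

Exit C_A = C_{A0}(1−X) = 4.36×0.600 = 2.616 mol·L⁻¹.
Rates in a CSTR are evaluated at the outlet concentration: r_D = 2.68×2.616^0.5 = 4.335, r_U = 0.0918×2.616^2 = 0.6282.
Overall selectivity = C_D/C_U = r_Dτ/(r_Uτ) = r_D/r_U = 6.90.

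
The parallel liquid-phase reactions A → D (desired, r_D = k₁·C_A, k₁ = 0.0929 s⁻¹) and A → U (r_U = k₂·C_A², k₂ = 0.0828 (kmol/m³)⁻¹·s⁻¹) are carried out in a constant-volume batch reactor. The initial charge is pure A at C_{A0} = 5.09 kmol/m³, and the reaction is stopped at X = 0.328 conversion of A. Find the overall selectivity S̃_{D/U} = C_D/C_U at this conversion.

0.266

C_A = C_{A0}(1−X) = 3.420 kmol/m³.
Along a PFR/batch, dC_D/dC_A = −r_D/(r_D+r_U) = −k₁/(k₁+k₂·C_A).
Integrating from C_{A0} to C_A: C_D = (0.0929/0.0828)·ln[(0.0929+0.0828·5.09)/(0.0929+0.0828·3.42)] = 1.122·ln(0.5144/0.3761) = 0.3512 kmol/m³.
C_U = (C_{A0}−C_A)−C_D = 1.318 kmol/m³; S̃_{D/U} = 0.3512/1.318 = 0.266.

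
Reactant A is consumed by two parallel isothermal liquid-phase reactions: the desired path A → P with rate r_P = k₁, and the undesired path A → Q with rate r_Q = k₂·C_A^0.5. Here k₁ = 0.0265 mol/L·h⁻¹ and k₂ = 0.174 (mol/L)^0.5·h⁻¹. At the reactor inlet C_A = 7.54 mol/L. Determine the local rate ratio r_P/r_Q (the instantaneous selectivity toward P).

0.0555

S_{P/Q} = r_P/r_Q = (k₁)/(k₂·C_A^0.5) = (k₁/k₂)·C_A^-0.5.
= (0.0265) / (0.174×7.540^0.5) = 0.02650/0.4778 = 0.0555.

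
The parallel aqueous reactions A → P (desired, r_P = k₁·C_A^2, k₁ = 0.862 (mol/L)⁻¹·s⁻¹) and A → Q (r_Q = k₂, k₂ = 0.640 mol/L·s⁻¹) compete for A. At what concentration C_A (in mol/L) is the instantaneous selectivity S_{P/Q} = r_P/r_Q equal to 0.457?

S_{P/Q} = (k₁/k₂)·C_A^2 ⇒ C_A = (S·k₂/k₁)^(0.5).
= (0.457×0.640/0.862)^(0.5) = (0.3393)^(0.5) = 0.582 mol/L.

0.582 mol/L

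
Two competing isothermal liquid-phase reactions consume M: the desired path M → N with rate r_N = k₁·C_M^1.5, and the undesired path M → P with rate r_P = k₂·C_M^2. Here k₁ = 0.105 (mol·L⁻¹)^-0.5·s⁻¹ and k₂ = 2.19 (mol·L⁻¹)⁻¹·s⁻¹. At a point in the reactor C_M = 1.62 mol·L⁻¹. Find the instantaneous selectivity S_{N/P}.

0.0377

S_{N/P} = r_N/r_P = (k₁·C_M^1.5)/(k₂·C_M^2) = (k₁/k₂)·C_M^-0.5.
= (0.105×1.620^1.5) / (2.19×1.620^2) = 0.2165/5.747 = 0.0377.
The undesired path is higher order in M, so low C_M (CSTR or dilute feed) favours N.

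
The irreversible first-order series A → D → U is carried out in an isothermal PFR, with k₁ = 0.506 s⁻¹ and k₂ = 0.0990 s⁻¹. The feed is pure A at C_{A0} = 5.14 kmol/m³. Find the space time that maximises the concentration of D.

4.01 s

For first-order series the maximum of C_D occurs at τ_opt = ln(k₂/k₁)/(k₂−k₁).
= ln(0.0990/0.506)/(0.0990−0.506) = ln(0.1957)/-0.4070 = -1.631/-0.4070 = 4.01 s.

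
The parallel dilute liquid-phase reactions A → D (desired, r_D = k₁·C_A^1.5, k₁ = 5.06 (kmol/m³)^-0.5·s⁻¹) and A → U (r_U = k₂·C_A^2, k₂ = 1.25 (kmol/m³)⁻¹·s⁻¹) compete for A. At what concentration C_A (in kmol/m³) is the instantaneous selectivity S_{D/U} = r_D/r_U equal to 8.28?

S_{D/U} = (k₁/k₂)·C_A^-0.5 ⇒ C_A = (S·k₂/k₁)^(-2).
= (8.28×1.25/5.06)^(-2) = (2.045)^(-2) = 0.239 kmol/m³.

0.239 kmol/m³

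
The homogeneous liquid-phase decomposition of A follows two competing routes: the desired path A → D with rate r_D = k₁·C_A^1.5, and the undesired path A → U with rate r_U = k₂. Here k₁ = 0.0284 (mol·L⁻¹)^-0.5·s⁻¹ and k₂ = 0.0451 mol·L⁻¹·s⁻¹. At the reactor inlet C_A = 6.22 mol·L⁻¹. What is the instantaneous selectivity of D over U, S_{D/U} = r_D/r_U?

S_{D/U} = r_D/r_U = (k₁·C_A^1.5)/(k₂) = (k₁/k₂)·C_A^1.5.
= (0.0284×6.220^1.5) / (0.0451) = 0.4406/0.04510 = 9.77.
Since the desired path is higher order in A, keeping C_A high (PFR or concentrated feed) favours D.

9.77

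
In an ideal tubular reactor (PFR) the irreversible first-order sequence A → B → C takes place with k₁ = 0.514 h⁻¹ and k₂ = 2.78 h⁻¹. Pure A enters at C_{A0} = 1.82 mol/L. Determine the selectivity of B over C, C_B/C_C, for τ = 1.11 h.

0.372

Solving the coupled first-order balances gives C_B(τ) = [k₁/(k₂−k₁)]·C_{A0}·(e^(−k₁τ) − e^(−k₂τ)).
e^(−k₁τ) = e^(−0.514×1.11) = e^(−0.5705) = 0.5652; e^(−k₂τ) = e^(−3.086) = 0.04569.
C_B = 0.514×1.82/(2.78−0.514) × (0.5652−0.04569) = 0.4128×0.5195 = 0.2145 mol/L.
C_A = C_{A0}e^(−k₁τ) = 1.029 mol/L, so C_C = C_{A0}−C_A−C_B = 0.5768 mol/L; C_B/C_C = 0.372.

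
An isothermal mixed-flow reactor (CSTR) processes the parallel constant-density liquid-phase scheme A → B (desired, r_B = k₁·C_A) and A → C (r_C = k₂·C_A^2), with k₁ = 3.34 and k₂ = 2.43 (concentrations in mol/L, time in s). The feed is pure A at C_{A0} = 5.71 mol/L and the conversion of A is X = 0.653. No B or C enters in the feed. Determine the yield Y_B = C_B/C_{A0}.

Exit C_A = C_{A0}(1−X) = 5.71×0.347 = 1.981 mol/L.
Rates in a CSTR are evaluated at the outlet concentration: r_B = 3.34×1.981 = 6.618, r_C = 2.43×1.981^2 = 9.540.
Fraction of consumed A going to B: r_B/(r_B+r_C) = 0.4096.
C_B = 0.4096·C_{A0}·X = 0.4096×5.71×0.653 = 1.53 mol/L; Y_B = C_B/C_{A0} = 0.267.

0.267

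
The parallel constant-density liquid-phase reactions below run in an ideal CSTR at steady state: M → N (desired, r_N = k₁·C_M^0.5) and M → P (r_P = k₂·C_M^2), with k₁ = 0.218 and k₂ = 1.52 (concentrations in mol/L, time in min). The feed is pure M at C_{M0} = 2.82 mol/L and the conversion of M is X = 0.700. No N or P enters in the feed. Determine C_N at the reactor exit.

Exit C_M = C_{M0}(1−X) = 2.82×0.300 = 0.8460 mol/L.
In a CSTR the entire volume is at exit conditions, so r_N = 0.218×0.8460^0.5 = 0.2005 and r_P = 1.52×0.8460^2 = 1.088.
Fraction of consumed M going to N: r_N/(r_N+r_P) = 0.1556.
C_N = 0.1556·C_{M0}·X = 0.1556×2.82×0.700 = 0.307 mol/L.

0.307 mol/L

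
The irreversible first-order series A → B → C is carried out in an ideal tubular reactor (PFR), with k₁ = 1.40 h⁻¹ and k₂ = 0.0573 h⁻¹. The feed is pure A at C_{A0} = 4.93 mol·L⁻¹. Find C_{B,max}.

Evaluating C_B at τ_opt = ln(k₂/k₁)/(k₂−k₁) gives C_{B,max}/C_{A0} = (k₁/k₂)^[k₂/(k₂−k₁)].
= (1.40/0.0573)^(0.0573/(0.0573−1.40)) = (24.43)^(-0.04268) = 0.8725.
C_{B,max} = 0.8725×4.93 = 4.30 mol·L⁻¹.

4.30 mol·L⁻¹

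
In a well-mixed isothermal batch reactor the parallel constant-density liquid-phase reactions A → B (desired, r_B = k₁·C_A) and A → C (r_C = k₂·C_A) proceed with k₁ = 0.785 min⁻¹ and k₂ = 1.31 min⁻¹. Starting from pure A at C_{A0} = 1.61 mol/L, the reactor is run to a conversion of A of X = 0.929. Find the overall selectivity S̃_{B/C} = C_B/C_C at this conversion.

0.599

C_A = C_{A0}(1−X) = 0.1143 mol/L.
Both paths are first order in A, so the instantaneous fraction to B is constant: dC_B/d(−C_A) = k₁/(k₁+k₂) = 0.3747.
C_B = 0.3747·(C_{A0}−C_A) = 0.3747×1.496 = 0.560 mol/L.
C_C = (C_{A0}−C_A)−C_B = 0.9353 mol/L; S̃_{B/C} = 0.5604/0.9353 = 0.599.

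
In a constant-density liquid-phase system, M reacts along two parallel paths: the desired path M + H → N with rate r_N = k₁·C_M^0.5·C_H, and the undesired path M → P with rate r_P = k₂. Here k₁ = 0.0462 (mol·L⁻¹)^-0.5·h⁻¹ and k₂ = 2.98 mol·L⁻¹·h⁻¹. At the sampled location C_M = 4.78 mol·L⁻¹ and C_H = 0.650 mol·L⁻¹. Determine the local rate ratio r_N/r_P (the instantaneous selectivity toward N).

0.0220

S_{N/P} = r_N/r_P = (k₁·C_M^0.5·C_H)/(k₂) = (k₁/k₂)·C_M^0.5·C_H.
= (0.0462×4.780^0.5×0.6500) / (2.98) = 0.06566/2.980 = 0.0220.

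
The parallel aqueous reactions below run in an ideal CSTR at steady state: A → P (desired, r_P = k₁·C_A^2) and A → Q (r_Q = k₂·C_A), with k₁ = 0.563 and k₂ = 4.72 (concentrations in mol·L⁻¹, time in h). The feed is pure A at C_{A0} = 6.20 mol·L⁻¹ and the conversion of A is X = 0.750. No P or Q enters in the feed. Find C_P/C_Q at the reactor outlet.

Exit C_A = C_{A0}(1−X) = 6.20×0.250 = 1.550 mol·L⁻¹.
A CSTR operates uniformly at the exit composition, giving r_P = 1.353 and r_Q = 7.316 (each k·C_A^n at C_A = 1.550).
Overall selectivity = C_P/C_Q = r_Pτ/(r_Qτ) = r_P/r_Q = 0.185.

0.185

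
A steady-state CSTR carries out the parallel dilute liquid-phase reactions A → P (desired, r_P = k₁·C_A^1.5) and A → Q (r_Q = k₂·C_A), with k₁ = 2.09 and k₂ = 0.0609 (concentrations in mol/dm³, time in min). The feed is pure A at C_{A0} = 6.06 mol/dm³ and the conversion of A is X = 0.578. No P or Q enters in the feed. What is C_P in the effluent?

Exit C_A = C_{A0}(1−X) = 6.06×0.422 = 2.557 mol/dm³.
Rates in a CSTR are evaluated at the outlet concentration: r_P = 2.09×2.557^1.5 = 8.547, r_Q = 0.0609×2.557 = 0.1557.
Fraction of consumed A going to P: r_P/(r_P+r_Q) = 0.9821.
C_P = 0.9821·C_{A0}·X = 0.9821×6.06×0.578 = 3.44 mol/dm³.

3.44 mol/dm³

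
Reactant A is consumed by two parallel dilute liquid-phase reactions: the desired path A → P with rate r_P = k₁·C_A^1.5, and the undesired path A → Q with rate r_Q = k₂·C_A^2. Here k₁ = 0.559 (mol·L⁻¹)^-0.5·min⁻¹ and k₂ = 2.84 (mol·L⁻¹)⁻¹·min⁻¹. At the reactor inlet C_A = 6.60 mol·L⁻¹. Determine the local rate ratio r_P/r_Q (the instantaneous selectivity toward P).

S_{P/Q} = r_P/r_Q = (k₁·C_A^1.5)/(k₂·C_A^2) = (k₁/k₂)·C_A^-0.5.
= (0.559×6.600^1.5) / (2.84×6.600^2) = 9.478/123.7 = 0.0766.

0.0766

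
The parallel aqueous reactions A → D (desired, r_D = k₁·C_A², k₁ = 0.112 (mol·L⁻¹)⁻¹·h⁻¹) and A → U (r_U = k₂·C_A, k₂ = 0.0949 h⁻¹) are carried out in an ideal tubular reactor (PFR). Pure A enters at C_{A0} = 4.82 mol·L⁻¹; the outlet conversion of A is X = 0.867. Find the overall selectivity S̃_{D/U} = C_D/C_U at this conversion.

2.69

C_A = C_{A0}(1−X) = 0.6411 mol·L⁻¹.
Along a PFR/batch, dC_U/dC_A = −r_U/(r_D+r_U) = −k₂/(k₂+k₁·C_A).
Integrating from C_{A0} to C_A: C_U = (0.0949/0.112)·ln[(0.0949+0.112·4.82)/(0.0949+0.112·0.641)] = 0.8473·ln(0.6347/0.1667) = 1.133 mol·L⁻¹.
Then C_D = (C_{A0}−C_A) − C_U = 4.179 − 1.133 = 3.046 mol·L⁻¹.
S̃_{D/U} = C_D/C_U = 3.046/1.133 = 2.69.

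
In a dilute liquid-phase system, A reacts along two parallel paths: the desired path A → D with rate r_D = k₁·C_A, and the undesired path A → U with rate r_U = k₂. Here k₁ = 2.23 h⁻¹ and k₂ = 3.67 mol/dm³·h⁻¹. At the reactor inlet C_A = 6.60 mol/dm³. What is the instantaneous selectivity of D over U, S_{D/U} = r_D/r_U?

4.01

S_{D/U} = r_D/r_U = (k₁·C_A)/(k₂) = (k₁/k₂)·C_A.
= (2.23×6.600) / (3.67) = 14.72/3.670 = 4.01.
Since the desired path is higher order in A, keeping C_A high (PFR or concentrated feed) favours D.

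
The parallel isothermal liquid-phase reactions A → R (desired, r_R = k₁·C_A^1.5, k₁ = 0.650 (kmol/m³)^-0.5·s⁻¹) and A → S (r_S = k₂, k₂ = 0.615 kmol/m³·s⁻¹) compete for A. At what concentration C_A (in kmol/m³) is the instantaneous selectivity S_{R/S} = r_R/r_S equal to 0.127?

0.244 kmol/m³

S_{R/S} = (k₁/k₂)·C_A^1.5 ⇒ C_A = (S·k₂/k₁)^(1/1.5).
= (0.127×0.615/0.650)^(0.6667) = (0.1202)^(0.6667) = 0.244 kmol/m³.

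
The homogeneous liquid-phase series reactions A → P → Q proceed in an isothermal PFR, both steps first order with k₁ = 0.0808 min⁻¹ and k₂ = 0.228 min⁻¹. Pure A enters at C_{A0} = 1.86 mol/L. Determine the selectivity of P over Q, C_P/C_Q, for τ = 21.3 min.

0.129

Solving the coupled first-order balances gives C_P(τ) = [k₁/(k₂−k₁)]·C_{A0}·(e^(−k₁τ) − e^(−k₂τ)).
e^(−k₁τ) = e^(−0.0808×21.3) = e^(−1.721) = 0.1789; e^(−k₂τ) = e^(−4.856) = 0.007778.
C_P = 0.0808×1.86/(0.228−0.0808) × (0.1789−0.007778) = 1.021×0.1711 = 0.1747 mol/L.
C_A = C_{A0}e^(−k₁τ) = 0.3327 mol/L, so C_Q = C_{A0}−C_A−C_P = 1.353 mol/L; C_P/C_Q = 0.129.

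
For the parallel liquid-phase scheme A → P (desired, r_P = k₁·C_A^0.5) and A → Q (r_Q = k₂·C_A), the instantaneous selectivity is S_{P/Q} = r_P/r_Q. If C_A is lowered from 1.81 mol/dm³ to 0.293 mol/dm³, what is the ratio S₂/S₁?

S_{P/Q} = (k₁/k₂)·C_A^-0.5, so S₂/S₁ = (C_{A,2}/C_{A,1})^-0.5.
= (0.293/1.81)^(-0.5) = (0.1619)^(-0.5) = 2.49.

2.49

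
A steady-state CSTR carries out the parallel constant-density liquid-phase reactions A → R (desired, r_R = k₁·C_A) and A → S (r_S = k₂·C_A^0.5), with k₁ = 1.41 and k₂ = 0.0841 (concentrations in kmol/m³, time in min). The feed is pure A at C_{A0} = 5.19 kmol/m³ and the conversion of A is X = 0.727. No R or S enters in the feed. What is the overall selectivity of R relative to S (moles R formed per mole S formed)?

20.0

Exit C_A = C_{A0}(1−X) = 5.19×0.273 = 1.417 kmol/m³.
A CSTR operates uniformly at the exit composition, giving r_R = 1.998 and r_S = 0.1001 (each k·C_A^n at C_A = 1.417).
Overall selectivity = C_R/C_S = r_Rτ/(r_Sτ) = r_R/r_S = 20.0.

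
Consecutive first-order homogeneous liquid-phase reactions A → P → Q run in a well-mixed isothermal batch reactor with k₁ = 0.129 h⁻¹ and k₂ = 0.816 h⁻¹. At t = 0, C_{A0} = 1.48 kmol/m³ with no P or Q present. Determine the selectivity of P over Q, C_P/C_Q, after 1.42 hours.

For first-order series with pure A initially, C_P(t) = k₁C_{A0}/(k₂−k₁)·(e^(−k₁t) − e^(−k₂t)).
e^(−k₁t) = e^(−0.129×1.42) = e^(−0.1832) = 0.8326; e^(−k₂t) = e^(−1.159) = 0.3139.
C_P = 0.129×1.48/(0.816−0.129) × (0.8326−0.3139) = 0.2779×0.5187 = 0.1442 kmol/m³.
C_A = C_{A0}e^(−k₁t) = 1.232 kmol/m³, so C_Q = C_{A0}−C_A−C_P = 0.1036 kmol/m³; C_P/C_Q = 1.39.

1.39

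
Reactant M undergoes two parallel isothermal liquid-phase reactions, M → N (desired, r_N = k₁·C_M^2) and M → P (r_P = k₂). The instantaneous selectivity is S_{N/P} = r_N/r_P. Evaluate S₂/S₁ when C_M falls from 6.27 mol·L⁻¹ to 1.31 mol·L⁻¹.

0.0437

S_{N/P} = (k₁/k₂)·C_M^2, so S₂/S₁ = (C_{M,2}/C_{M,1})^2.
= (1.31/6.27)^2 = (0.2089)^2 = 0.0437.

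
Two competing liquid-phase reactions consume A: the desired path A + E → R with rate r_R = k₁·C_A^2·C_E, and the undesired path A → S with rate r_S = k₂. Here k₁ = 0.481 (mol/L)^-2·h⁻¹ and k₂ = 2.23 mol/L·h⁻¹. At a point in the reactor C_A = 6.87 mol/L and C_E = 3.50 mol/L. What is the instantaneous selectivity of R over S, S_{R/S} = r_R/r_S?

35.6

S_{R/S} = r_R/r_S = (k₁·C_A^2·C_E)/(k₂) = (k₁/k₂)·C_A^2·C_E.
= (0.481×6.870^2×3.500) / (2.23) = 79.46/2.230 = 35.6.
Since the desired path is higher order in A, keeping C_A high (PFR or concentrated feed) favours R.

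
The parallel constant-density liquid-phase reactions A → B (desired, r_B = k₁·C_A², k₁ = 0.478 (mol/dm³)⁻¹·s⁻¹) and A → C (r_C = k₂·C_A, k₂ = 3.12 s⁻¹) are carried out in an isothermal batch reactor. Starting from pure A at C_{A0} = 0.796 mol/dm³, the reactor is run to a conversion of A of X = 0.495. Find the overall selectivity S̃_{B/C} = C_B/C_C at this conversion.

C_A = C_{A0}(1−X) = 0.4020 mol/dm³.
Along a PFR/batch, dC_C/dC_A = −r_C/(r_B+r_C) = −k₂/(k₂+k₁·C_A).
Integrating from C_{A0} to C_A: C_C = (3.12/0.478)·ln[(3.12+0.478·0.796)/(3.12+0.478·0.402)] = 6.527·ln(3.500/3.312) = 0.3610 mol/dm³.
Then C_B = (C_{A0}−C_A) − C_C = 0.3940 − 0.3610 = 0.03303 mol/dm³.
S̃_{B/C} = C_B/C_C = 0.03303/0.3610 = 0.0915.

0.0915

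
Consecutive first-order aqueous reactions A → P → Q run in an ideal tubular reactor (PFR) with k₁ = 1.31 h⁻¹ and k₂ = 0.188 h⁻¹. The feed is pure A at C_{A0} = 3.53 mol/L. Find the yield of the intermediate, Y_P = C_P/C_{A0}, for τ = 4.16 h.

Solving the coupled first-order balances gives C_P(τ) = [k₁/(k₂−k₁)]·C_{A0}·(e^(−k₁τ) − e^(−k₂τ)).
e^(−k₁τ) = e^(−1.31×4.16) = e^(−5.450) = 0.004298; e^(−k₂τ) = e^(−0.7821) = 0.4575.
C_P = 1.31×3.53/(0.188−1.31) × (0.004298−0.4575) = (-4.121)×(-0.4532) = 1.868 mol/L.
Y_P = C_P/C_{A0} = 1.868/3.53 = 0.529.

0.529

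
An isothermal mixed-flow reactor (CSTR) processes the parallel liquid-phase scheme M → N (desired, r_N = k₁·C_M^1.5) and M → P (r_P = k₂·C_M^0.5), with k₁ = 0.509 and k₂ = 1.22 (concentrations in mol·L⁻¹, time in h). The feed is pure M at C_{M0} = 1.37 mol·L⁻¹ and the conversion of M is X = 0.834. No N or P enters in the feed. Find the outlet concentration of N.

Exit C_M = C_{M0}(1−X) = 1.37×0.166 = 0.2274 mol·L⁻¹.
In a CSTR the entire volume is at exit conditions, so r_N = 0.509×0.2274^1.5 = 0.05520 and r_P = 1.22×0.2274^0.5 = 0.5818.
Fraction of consumed M going to N: r_N/(r_N+r_P) = 0.08666.
C_N = 0.08666·C_{M0}·X = 0.08666×1.37×0.834 = 0.0990 mol·L⁻¹.

0.0990 mol·L⁻¹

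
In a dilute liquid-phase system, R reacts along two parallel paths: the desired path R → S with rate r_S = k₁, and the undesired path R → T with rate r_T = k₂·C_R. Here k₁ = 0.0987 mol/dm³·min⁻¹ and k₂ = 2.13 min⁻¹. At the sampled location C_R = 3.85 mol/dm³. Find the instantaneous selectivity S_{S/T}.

S_{S/T} = r_S/r_T = (k₁)/(k₂·C_R) = (k₁/k₂)·C_R⁻¹.
= (0.0987) / (2.13×3.850) = 0.09870/8.200 = 0.0120.

0.0120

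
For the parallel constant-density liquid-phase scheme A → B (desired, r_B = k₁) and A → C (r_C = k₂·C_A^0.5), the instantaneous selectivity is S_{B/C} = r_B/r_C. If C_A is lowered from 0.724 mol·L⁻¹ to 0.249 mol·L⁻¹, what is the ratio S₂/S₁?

1.71

S_{B/C} = (k₁/k₂)·C_A^-0.5, so S₂/S₁ = (C_{A,2}/C_{A,1})^-0.5.
= (0.249/0.724)^(-0.5) = (0.3439)^(-0.5) = 1.71.
Selectivity toward B rises as C_A falls — low-concentration operation is favoured.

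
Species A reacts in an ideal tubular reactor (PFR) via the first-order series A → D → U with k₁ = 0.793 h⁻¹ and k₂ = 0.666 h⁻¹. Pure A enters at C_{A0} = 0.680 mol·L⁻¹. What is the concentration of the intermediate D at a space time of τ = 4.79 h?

0.0797 mol·L⁻¹

The intermediate concentration in a first-order A→B→C sequence is C_D = k₁C_{A0}(e^(−k₁τ) − e^(−k₂τ))/(k₂−k₁).
e^(−k₁τ) = e^(−0.793×4.79) = e^(−3.798) = 0.02241; e^(−k₂τ) = e^(−3.190) = 0.04117.
C_D = 0.793×0.680/(0.666−0.793) × (0.02241−0.04117) = (-4.246)×(-0.01876) = 0.07966 mol·L⁻¹.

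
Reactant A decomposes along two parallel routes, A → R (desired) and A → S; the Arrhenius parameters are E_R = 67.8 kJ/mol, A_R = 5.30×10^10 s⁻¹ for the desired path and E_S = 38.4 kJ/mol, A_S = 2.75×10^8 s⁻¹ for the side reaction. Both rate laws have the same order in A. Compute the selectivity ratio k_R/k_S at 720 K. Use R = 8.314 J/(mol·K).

1.42

k_R/k_S = (A_R/A_S)·exp[−(E_R−E_S)/(RT)] = (A_R/A_S)·exp[(E_S−E_R)/(RT)].
(E_S−E_R)/(RT) = (38.4−67.8)×10³/(8.314×720) = -29400/5986 = -4.911.
k_R/k_S = (5.30×10^10/2.75×10^8)·exp(-4.911) = 192.7 × 0.007362 = 1.42.
Since E_R > E_S, raising the temperature improves selectivity toward R.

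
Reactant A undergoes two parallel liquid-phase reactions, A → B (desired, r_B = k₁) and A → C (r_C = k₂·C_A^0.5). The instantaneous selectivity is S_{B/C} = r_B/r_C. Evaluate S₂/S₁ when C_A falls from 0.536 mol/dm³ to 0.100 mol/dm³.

S_{B/C} = (k₁/k₂)·C_A^-0.5, so S₂/S₁ = (C_{A,2}/C_{A,1})^-0.5.
= (0.100/0.536)^(-0.5) = (0.1866)^(-0.5) = 2.32.

2.32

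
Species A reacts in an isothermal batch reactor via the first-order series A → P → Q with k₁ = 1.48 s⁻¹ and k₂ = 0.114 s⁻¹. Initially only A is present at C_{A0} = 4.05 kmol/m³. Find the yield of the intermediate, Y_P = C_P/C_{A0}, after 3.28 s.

0.737

For first-order series with pure A initially, C_P(t) = k₁C_{A0}/(k₂−k₁)·(e^(−k₁t) − e^(−k₂t)).
e^(−k₁t) = e^(−1.48×3.28) = e^(−4.854) = 0.007794; e^(−k₂t) = e^(−0.3739) = 0.6880.
C_P = 1.48×4.05/(0.114−1.48) × (0.007794−0.6880) = (-4.388)×(-0.6802) = 2.985 kmol/m³.
Y_P = C_P/C_{A0} = 2.985/4.05 = 0.737.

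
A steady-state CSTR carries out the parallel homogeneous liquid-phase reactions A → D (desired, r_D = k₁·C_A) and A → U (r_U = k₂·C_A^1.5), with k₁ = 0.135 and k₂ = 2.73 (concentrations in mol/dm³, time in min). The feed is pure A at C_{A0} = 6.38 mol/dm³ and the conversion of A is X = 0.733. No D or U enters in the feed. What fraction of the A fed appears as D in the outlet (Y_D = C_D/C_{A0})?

0.0268

Exit C_A = C_{A0}(1−X) = 6.38×0.267 = 1.703 mol/dm³.
In a CSTR the entire volume is at exit conditions, so r_D = 0.135×1.703 = 0.2300 and r_U = 2.73×1.703^1.5 = 6.070.
Fraction of consumed A going to D: r_D/(r_D+r_U) = 0.03651.
C_D = 0.03651·C_{A0}·X = 0.03651×6.38×0.733 = 0.171 mol/dm³; Y_D = C_D/C_{A0} = 0.0268.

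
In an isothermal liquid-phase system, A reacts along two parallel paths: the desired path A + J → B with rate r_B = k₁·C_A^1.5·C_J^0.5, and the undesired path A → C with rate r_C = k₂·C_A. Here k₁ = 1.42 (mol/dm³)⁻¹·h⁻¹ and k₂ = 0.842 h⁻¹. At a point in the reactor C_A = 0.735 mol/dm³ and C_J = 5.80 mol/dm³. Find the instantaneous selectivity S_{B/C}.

S_{B/C} = r_B/r_C = (k₁·C_A^1.5·C_J^0.5)/(k₂·C_A) = (k₁/k₂)·C_A^0.5·C_J^0.5.
= (1.42×0.7350^1.5×5.800^0.5) / (0.842×0.7350) = 2.155/0.6189 = 3.48.

3.48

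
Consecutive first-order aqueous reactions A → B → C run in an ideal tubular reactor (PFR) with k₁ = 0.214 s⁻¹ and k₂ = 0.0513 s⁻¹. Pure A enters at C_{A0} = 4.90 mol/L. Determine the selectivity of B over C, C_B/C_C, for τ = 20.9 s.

The intermediate concentration in a first-order A→B→C sequence is C_B = k₁C_{A0}(e^(−k₁τ) − e^(−k₂τ))/(k₂−k₁).
e^(−k₁τ) = e^(−0.214×20.9) = e^(−4.473) = 0.01142; e^(−k₂τ) = e^(−1.072) = 0.3423.
C_B = 0.214×4.90/(0.0513−0.214) × (0.01142−0.3423) = (-6.445)×(-0.3308) = 2.132 mol/L.
C_A = C_{A0}e^(−k₁τ) = 0.05595 mol/L, so C_C = C_{A0}−C_A−C_B = 2.712 mol/L; C_B/C_C = 0.786.

0.786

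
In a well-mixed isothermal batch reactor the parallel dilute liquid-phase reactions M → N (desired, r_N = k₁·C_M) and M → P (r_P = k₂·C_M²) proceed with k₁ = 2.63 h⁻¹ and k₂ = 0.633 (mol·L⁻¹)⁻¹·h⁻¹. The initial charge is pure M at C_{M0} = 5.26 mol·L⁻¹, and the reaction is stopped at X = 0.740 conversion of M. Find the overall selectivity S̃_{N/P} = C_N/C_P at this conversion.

1.32

C_M = C_{M0}(1−X) = 1.368 mol·L⁻¹.
Along a PFR/batch, dC_N/dC_M = −r_N/(r_N+r_P) = −k₁/(k₁+k₂·C_M).
Integrating from C_{M0} to C_M: C_N = (2.63/0.633)·ln[(2.63+0.633·5.26)/(2.63+0.633·1.37)] = 4.155·ln(5.960/3.496) = 2.216 mol·L⁻¹.
C_P = (C_{M0}−C_M)−C_N = 1.676 mol·L⁻¹; S̃_{N/P} = 2.216/1.676 = 1.32.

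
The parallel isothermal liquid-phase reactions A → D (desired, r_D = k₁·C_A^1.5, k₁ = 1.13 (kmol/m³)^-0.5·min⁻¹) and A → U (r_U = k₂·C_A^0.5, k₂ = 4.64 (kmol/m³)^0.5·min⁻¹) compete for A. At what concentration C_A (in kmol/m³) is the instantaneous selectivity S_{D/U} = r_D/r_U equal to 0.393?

1.61 kmol/m³

S_{D/U} = (k₁/k₂)·C_A ⇒ C_A = S·k₂/k₁.
= 0.393×4.64/1.13 = 1.61 kmol/m³.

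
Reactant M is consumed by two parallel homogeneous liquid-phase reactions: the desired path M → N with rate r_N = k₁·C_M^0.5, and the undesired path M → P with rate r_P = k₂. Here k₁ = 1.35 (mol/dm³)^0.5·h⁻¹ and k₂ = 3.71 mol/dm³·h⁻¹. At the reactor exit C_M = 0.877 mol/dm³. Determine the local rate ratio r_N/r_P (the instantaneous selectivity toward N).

0.341

S_{N/P} = r_N/r_P = (k₁·C_M^0.5)/(k₂) = (k₁/k₂)·C_M^0.5.
= (1.35×0.8770^0.5) / (3.71) = 1.264/3.710 = 0.341.
Since the desired path is higher order in M, keeping C_M high (PFR or concentrated feed) favours N.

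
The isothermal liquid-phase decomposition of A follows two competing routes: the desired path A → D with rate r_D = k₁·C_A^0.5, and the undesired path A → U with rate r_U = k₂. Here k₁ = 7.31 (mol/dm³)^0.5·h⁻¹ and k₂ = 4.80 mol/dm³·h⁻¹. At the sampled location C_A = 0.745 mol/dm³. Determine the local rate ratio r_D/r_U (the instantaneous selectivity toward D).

S_{D/U} = r_D/r_U = (k₁·C_A^0.5)/(k₂) = (k₁/k₂)·C_A^0.5.
= (7.31×0.7450^0.5) / (4.80) = 6.310/4.800 = 1.31.

1.31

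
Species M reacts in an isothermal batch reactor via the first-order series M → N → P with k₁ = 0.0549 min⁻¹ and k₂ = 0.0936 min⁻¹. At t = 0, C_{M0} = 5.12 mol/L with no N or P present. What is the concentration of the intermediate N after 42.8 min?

For first-order series with pure M initially, C_N(t) = k₁C_{M0}/(k₂−k₁)·(e^(−k₁t) − e^(−k₂t)).
e^(−k₁t) = e^(−0.0549×42.8) = e^(−2.350) = 0.09540; e^(−k₂t) = e^(−4.006) = 0.01820.
C_N = 0.0549×5.12/(0.0936−0.0549) × (0.09540−0.01820) = 7.263×0.07719 = 0.5607 mol/L.

0.561 mol/L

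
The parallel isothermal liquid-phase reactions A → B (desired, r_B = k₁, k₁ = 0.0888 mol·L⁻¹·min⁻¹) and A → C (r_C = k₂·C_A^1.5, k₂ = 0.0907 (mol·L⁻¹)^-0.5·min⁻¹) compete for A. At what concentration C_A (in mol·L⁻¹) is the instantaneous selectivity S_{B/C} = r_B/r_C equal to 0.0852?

5.09 mol·L⁻¹

S_{B/C} = (k₁/k₂)·C_A^-1.5 ⇒ C_A = (S·k₂/k₁)^(1/(-1.5)).
= (0.0852×0.0907/0.0888)^(-0.6667) = (0.08702)^(-0.6667) = 5.09 mol·L⁻¹.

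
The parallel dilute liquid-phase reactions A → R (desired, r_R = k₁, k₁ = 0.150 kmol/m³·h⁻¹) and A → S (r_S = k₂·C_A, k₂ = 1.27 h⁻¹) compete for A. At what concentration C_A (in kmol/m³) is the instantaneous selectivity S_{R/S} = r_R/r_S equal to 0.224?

0.527 kmol/m³

S_{R/S} = (k₁/k₂)·C_A⁻¹ ⇒ C_A = (S·k₂/k₁)^(-1).
= (0.224×1.27/0.150)^(-1) = (1.897)^(-1) = 0.527 kmol/m³.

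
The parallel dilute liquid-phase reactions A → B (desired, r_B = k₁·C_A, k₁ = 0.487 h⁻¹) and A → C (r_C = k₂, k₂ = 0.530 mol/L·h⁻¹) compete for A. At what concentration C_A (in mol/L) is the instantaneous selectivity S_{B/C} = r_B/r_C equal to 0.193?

0.210 mol/L

S_{B/C} = (k₁/k₂)·C_A ⇒ C_A = S·k₂/k₁.
= 0.193×0.530/0.487 = 0.210 mol/L.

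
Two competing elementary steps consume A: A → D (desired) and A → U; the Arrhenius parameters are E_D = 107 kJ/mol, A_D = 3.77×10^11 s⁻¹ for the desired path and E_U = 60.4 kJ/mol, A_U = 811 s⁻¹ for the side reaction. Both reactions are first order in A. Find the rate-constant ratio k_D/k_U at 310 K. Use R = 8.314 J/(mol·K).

6.53

With equal orders, S_{D/U} = k_D/k_U = (A_D/A_U)·exp[(E_U−E_D)/(RT)].
(E_U−E_D)/(RT) = (60.4−107)×10³/(8.314×310) = -46600/2577 = -18.08.
k_D/k_U = (3.77×10^11/811)·exp(-18.08) = 4.649×10^8 × 1.405×10^-8 = 6.53.
Since E_D > E_U, raising the temperature improves selectivity toward D.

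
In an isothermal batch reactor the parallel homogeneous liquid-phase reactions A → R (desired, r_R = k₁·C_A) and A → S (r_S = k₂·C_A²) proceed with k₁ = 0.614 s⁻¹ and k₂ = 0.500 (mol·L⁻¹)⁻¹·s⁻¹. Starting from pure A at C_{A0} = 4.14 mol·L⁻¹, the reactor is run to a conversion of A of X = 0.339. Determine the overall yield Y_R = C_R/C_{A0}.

C_A = C_{A0}(1−X) = 2.737 mol·L⁻¹.
Along a PFR/batch, dC_R/dC_A = −r_R/(r_R+r_S) = −k₁/(k₁+k₂·C_A).
Integrating from C_{A0} to C_A: C_R = (0.614/0.500)·ln[(0.614+0.500·4.14)/(0.614+0.500·2.74)] = 1.228·ln(2.684/1.982) = 0.3722 mol·L⁻¹.
Y_R = C_R/C_{A0} = 0.3722/4.14 = 0.0899.

0.0899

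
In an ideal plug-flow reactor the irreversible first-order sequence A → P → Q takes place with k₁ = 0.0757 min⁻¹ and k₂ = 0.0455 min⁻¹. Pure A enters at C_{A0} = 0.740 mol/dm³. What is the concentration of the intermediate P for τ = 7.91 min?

The intermediate concentration in a first-order A→B→C sequence is C_P = k₁C_{A0}(e^(−k₁τ) − e^(−k₂τ))/(k₂−k₁).
e^(−k₁τ) = e^(−0.0757×7.91) = e^(−0.5988) = 0.5495; e^(−k₂τ) = e^(−0.3599) = 0.6977.
C_P = 0.0757×0.740/(0.0455−0.0757) × (0.5495−0.6977) = (-1.855)×(-0.1483) = 0.2750 mol/dm³.

0.275 mol/dm³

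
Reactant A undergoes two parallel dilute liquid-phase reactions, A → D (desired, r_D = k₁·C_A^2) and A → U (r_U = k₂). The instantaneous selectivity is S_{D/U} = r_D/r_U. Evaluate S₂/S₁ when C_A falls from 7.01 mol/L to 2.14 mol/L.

S_{D/U} = (k₁/k₂)·C_A^2, so S₂/S₁ = (C_{A,2}/C_{A,1})^2.
= (2.14/7.01)^2 = (0.3053)^2 = 0.0932.
Selectivity toward D falls as C_A falls — high-concentration operation is favoured.

0.0932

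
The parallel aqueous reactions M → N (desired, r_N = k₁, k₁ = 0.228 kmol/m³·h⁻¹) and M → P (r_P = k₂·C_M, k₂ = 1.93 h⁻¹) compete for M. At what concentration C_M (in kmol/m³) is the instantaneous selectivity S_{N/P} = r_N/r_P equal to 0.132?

S_{N/P} = (k₁/k₂)·C_M⁻¹ ⇒ C_M = (S·k₂/k₁)^(-1).
= (0.132×1.93/0.228)^(-1) = (1.117)^(-1) = 0.895 kmol/m³.

0.895 kmol/m³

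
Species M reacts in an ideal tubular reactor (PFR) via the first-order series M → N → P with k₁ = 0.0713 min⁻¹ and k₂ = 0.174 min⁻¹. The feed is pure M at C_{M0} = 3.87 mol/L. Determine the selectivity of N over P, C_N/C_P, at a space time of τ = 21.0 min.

0.215

Solving the coupled first-order balances gives C_N(τ) = [k₁/(k₂−k₁)]·C_{M0}·(e^(−k₁τ) − e^(−k₂τ)).
e^(−k₁τ) = e^(−0.0713×21.0) = e^(−1.497) = 0.2237; e^(−k₂τ) = e^(−3.654) = 0.02589.
C_N = 0.0713×3.87/(0.174−0.0713) × (0.2237−0.02589) = 2.687×0.1978 = 0.5316 mol/L.
C_M = C_{M0}e^(−k₁τ) = 0.8658 mol/L, so C_P = C_{M0}−C_M−C_N = 2.473 mol/L; C_N/C_P = 0.215.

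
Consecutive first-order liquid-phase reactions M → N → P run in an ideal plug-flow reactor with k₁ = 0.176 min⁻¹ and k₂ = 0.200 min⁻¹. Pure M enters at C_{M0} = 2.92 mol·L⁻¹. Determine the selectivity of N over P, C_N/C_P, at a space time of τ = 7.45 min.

For first-order series with pure M initially, C_N(τ) = k₁C_{M0}/(k₂−k₁)·(e^(−k₁τ) − e^(−k₂τ)).
e^(−k₁τ) = e^(−0.176×7.45) = e^(−1.311) = 0.2695; e^(−k₂τ) = e^(−1.490) = 0.2254.
C_N = 0.176×2.92/(0.200−0.176) × (0.2695−0.2254) = 21.41×0.04412 = 0.9448 mol·L⁻¹.
C_M = C_{M0}e^(−k₁τ) = 0.7869 mol·L⁻¹, so C_P = C_{M0}−C_M−C_N = 1.188 mol·L⁻¹; C_N/C_P = 0.795.

0.795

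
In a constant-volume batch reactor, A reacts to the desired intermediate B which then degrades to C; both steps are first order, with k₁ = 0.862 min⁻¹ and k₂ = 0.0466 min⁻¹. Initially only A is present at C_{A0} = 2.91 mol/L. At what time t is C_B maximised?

3.58 min

Setting dC_B/dt = 0 gives t_opt = ln(k₂/k₁)/(k₂−k₁).
= ln(0.0466/0.862)/(0.0466−0.862) = ln(0.05406)/-0.8154 = -2.918/-0.8154 = 3.58 min.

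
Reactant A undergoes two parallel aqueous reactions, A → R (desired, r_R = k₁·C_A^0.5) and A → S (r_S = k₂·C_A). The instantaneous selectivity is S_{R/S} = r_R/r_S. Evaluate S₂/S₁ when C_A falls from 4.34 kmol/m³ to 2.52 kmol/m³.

1.31

S_{R/S} = (k₁/k₂)·C_A^-0.5, so S₂/S₁ = (C_{A,2}/C_{A,1})^-0.5.
= (2.52/4.34)^(-0.5) = (0.5806)^(-0.5) = 1.31.
Selectivity toward R rises as C_A falls — low-concentration operation is favoured.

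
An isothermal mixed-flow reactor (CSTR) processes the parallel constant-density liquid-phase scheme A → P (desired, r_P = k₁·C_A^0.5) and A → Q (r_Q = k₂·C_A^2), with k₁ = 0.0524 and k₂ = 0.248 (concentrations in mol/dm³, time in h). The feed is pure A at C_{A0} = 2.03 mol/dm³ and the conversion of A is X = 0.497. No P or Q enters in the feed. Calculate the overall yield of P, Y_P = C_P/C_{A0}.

Exit C_A = C_{A0}(1−X) = 2.03×0.503 = 1.021 mol/dm³.
Rates in a CSTR are evaluated at the outlet concentration: r_P = 0.0524×1.021^0.5 = 0.05295, r_Q = 0.248×1.021^2 = 0.2586.
Fraction of consumed A going to P: r_P/(r_P+r_Q) = 0.1700.
C_P = 0.1700·C_{A0}·X = 0.1700×2.03×0.497 = 0.171 mol/dm³; Y_P = C_P/C_{A0} = 0.0845.

0.0845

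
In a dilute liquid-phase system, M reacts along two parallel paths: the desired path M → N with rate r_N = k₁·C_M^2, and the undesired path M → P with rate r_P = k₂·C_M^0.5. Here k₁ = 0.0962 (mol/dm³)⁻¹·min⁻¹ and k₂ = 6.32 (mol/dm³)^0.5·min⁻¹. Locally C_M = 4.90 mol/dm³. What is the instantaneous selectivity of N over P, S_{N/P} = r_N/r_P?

0.165

S_{N/P} = r_N/r_P = (k₁·C_M^2)/(k₂·C_M^0.5) = (k₁/k₂)·C_M^1.5.
= (0.0962×4.900^2) / (6.32×4.900^0.5) = 2.310/13.99 = 0.165.
Since the desired path is higher order in M, keeping C_M high (PFR or concentrated feed) favours N.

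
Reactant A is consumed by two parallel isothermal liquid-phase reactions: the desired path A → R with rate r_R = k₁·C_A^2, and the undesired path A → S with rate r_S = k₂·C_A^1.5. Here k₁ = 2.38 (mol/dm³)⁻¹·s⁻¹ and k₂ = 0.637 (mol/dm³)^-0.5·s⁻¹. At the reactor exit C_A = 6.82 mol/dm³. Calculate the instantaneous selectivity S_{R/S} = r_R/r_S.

S_{R/S} = r_R/r_S = (k₁·C_A^2)/(k₂·C_A^1.5) = (k₁/k₂)·C_A^0.5.
= (2.38×6.820^2) / (0.637×6.820^1.5) = 110.7/11.35 = 9.76.

9.76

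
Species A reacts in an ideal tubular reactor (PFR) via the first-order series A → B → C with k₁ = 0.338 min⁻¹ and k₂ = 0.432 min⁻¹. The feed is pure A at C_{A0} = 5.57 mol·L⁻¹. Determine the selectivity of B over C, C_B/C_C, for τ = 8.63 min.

0.129

For first-order series with pure A initially, C_B(τ) = k₁C_{A0}/(k₂−k₁)·(e^(−k₁τ) − e^(−k₂τ)).
e^(−k₁τ) = e^(−0.338×8.63) = e^(−2.917) = 0.05410; e^(−k₂τ) = e^(−3.728) = 0.02404.
C_B = 0.338×5.57/(0.432−0.338) × (0.05410−0.02404) = 20.03×0.03006 = 0.6021 mol·L⁻¹.
C_A = C_{A0}e^(−k₁τ) = 0.3013 mol·L⁻¹, so C_C = C_{A0}−C_A−C_B = 4.667 mol·L⁻¹; C_B/C_C = 0.129.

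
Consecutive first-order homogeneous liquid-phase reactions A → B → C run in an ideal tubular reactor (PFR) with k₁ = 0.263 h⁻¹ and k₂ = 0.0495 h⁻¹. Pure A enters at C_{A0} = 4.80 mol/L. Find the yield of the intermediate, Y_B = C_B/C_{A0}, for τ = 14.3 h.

The intermediate concentration in a first-order A→B→C sequence is C_B = k₁C_{A0}(e^(−k₁τ) − e^(−k₂τ))/(k₂−k₁).
e^(−k₁τ) = e^(−0.263×14.3) = e^(−3.761) = 0.02326; e^(−k₂τ) = e^(−0.7079) = 0.4927.
C_B = 0.263×4.80/(0.0495−0.263) × (0.02326−0.4927) = (-5.913)×(-0.4694) = 2.776 mol/L.
Y_B = C_B/C_{A0} = 2.776/4.80 = 0.578.

0.578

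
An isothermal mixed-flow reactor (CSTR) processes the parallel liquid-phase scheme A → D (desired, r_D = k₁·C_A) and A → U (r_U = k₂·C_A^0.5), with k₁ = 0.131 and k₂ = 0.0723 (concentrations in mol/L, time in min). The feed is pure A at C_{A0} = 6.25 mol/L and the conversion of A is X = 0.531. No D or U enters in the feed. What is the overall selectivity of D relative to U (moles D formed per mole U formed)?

Exit C_A = C_{A0}(1−X) = 6.25×0.469 = 2.931 mol/L.
A CSTR operates uniformly at the exit composition, giving r_D = 0.3840 and r_U = 0.1238 (each k·C_A^n at C_A = 2.931).
Overall selectivity = C_D/C_U = r_Dτ/(r_Uτ) = r_D/r_U = 3.10.

3.10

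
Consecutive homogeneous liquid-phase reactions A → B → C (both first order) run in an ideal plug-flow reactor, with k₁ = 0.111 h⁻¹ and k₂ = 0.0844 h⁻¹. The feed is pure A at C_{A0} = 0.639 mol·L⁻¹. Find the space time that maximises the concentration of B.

For first-order series the maximum of C_B occurs at τ_opt = ln(k₂/k₁)/(k₂−k₁).
= ln(0.0844/0.111)/(0.0844−0.111) = ln(0.7604)/-0.02660 = -0.2740/-0.02660 = 10.3 h.

10.3 h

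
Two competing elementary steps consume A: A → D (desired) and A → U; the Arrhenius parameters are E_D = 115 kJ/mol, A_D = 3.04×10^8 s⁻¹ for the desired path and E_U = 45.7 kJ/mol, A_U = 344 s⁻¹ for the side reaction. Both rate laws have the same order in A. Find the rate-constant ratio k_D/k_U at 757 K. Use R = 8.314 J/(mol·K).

14.6

Since both paths have the same order in A, the concentration cancels and S_{D/U} = k_D/k_U = (A_D/A_U)·exp[(E_U−E_D)/(RT)].
(E_U−E_D)/(RT) = (45.7−115)×10³/(8.314×757) = -69300/6294 = -11.01.
k_D/k_U = (3.04×10^8/344)·exp(-11.01) = 8.837×10^5 × 1.652×10^-5 = 14.6.
Since E_D > E_U, raising the temperature improves selectivity toward D.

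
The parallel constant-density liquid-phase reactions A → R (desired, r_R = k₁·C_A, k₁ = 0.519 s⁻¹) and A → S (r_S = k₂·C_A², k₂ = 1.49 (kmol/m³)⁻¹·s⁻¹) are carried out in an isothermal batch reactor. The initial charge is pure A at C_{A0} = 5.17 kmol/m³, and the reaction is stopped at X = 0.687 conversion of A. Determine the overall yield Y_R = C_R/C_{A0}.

C_A = C_{A0}(1−X) = 1.618 kmol/m³.
Along a PFR/batch, dC_R/dC_A = −r_R/(r_R+r_S) = −k₁/(k₁+k₂·C_A).
Integrating from C_{A0} to C_A: C_R = (0.519/1.49)·ln[(0.519+1.49·5.17)/(0.519+1.49·1.62)] = 0.3483·ln(8.222/2.930) = 0.3594 kmol/m³.
Y_R = C_R/C_{A0} = 0.3594/5.17 = 0.0695.

0.0695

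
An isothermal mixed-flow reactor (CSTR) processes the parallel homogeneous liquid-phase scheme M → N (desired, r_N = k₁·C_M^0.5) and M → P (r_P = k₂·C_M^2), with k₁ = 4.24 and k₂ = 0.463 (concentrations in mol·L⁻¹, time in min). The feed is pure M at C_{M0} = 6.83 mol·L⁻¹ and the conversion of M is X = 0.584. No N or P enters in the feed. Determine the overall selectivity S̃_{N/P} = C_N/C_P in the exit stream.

1.91

Exit C_M = C_{M0}(1−X) = 6.83×0.416 = 2.841 mol·L⁻¹.
A CSTR operates uniformly at the exit composition, giving r_N = 7.147 and r_P = 3.738 (each k·C_M^n at C_M = 2.841).
Overall selectivity = C_N/C_P = r_Nτ/(r_Pτ) = r_N/r_P = 1.91.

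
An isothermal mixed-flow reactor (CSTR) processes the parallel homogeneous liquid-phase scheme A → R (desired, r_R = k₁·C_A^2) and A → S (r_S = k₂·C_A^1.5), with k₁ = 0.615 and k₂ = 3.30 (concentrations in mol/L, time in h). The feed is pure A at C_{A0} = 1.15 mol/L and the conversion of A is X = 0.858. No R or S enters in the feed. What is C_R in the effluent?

0.0691 mol/L

Exit C_A = C_{A0}(1−X) = 1.15×0.142 = 0.1633 mol/L.
A CSTR operates uniformly at the exit composition, giving r_R = 0.01640 and r_S = 0.2178 (each k·C_A^n at C_A = 0.1633).
Fraction of consumed A going to R: r_R/(r_R+r_S) = 0.07004.
C_R = 0.07004·C_{A0}·X = 0.07004×1.15×0.858 = 0.0691 mol/L.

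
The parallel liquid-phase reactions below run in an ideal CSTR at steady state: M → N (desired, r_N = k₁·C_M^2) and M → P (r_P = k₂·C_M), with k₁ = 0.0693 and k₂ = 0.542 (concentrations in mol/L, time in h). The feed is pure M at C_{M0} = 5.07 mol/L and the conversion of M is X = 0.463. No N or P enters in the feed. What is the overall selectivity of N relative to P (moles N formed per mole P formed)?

0.348

Exit C_M = C_{M0}(1−X) = 5.07×0.537 = 2.723 mol/L.
In a CSTR the entire volume is at exit conditions, so r_N = 0.0693×2.723^2 = 0.5137 and r_P = 0.542×2.723 = 1.476.
Overall selectivity = C_N/C_P = r_Nτ/(r_Pτ) = r_N/r_P = 0.348.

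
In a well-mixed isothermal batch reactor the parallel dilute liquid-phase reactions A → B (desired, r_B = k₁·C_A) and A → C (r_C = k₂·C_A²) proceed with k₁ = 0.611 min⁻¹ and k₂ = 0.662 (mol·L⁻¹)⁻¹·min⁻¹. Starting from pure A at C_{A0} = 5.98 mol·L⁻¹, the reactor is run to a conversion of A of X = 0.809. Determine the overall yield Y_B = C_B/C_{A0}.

0.186

C_A = C_{A0}(1−X) = 1.142 mol·L⁻¹.
Along a PFR/batch, dC_B/dC_A = −r_B/(r_B+r_C) = −k₁/(k₁+k₂·C_A).
Integrating from C_{A0} to C_A: C_B = (0.611/0.662)·ln[(0.611+0.662·5.98)/(0.611+0.662·1.14)] = 0.9230·ln(4.570/1.367) = 1.114 mol·L⁻¹.
Y_B = C_B/C_{A0} = 1.114/5.98 = 0.186.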